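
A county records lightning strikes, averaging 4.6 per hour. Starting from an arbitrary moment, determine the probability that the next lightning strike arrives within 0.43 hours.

Inter-arrival times are exponential with rate λ = 4.6 per hour.
P(T ≤ 0.43) = 1 − e^(−λt) = 1 − e^(−4.6 × 0.43) = 1 − e^(−1.978) ≈ 0.8617.

0.8617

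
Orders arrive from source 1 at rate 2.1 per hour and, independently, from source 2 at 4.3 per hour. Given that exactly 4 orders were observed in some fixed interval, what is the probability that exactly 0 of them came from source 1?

0.2038

Given the total, each event is independently from source 1 with probability p = λ_1/(λ_1+λ_2) = 2.1/6.4 ≈ 0.3281.
So K ~ Binomial(4, 2.1/6.4): P(K = 0) = C(4,0) · (2.1/6.4)^0 · (4.3/6.4)^4 ≈ 0.2038.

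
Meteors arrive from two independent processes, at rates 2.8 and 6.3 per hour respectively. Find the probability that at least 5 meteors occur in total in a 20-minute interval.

0.1904

Independent Poisson processes superpose: combined rate λ = 2.8 + 6.3 = 9.1 per hour.
Over the interval, μ = 9.1 × 1/3 ≈ 3.03333 (a 20-minute interval = 1/3 hours).
P(N ≥ 5) = 1 − P(N ≤ 4) ≈ 0.1904.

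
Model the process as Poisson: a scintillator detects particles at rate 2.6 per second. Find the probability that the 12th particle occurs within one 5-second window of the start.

Over the interval, μ = 2.6 × 5 = 13 (a 5-second window = 5 seconds).
The 12th arrival falls in the interval iff at least 12 events occur there: P(S_12 ≤ t) = P(N ≥ 12) = 1 − P(N ≤ 11) ≈ 0.6468.

0.6468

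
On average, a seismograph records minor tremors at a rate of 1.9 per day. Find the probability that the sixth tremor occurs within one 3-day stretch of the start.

Over the interval, μ = 1.9 × 3 = 5.7 (a 3-day stretch = 3 days).
The sixth arrival falls in the interval iff at least 6 events occur there: P(S_6 ≤ t) = P(N ≥ 6) = 1 − P(N ≤ 5) ≈ 0.5050.

0.5050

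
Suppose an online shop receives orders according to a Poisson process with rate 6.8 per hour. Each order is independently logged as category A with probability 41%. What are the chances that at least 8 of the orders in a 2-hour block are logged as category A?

0.2000

Thinning: the orders that are logged as category A themselves form a Poisson process with rate 0.41 × 6.8 = 2.788 per hour.
Over the interval, μ = 2.788 × 2 = 5.576 (a 2-hour block = 2 hours).
P(N ≥ 8) = 1 − P(N ≤ 7) ≈ 0.2000.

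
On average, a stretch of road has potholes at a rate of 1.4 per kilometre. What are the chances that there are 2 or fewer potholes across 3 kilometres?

Over the interval, μ = 1.4 × 3 = 4.2 (3 kilometres).
P(N ≤ 2) = Σ_{j=0}^{2} e^(−μ) μ^j/j! ≈ 0.2102.

0.2102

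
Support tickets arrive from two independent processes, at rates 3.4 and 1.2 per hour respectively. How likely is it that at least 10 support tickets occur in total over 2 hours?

Independent Poisson processes superpose: combined rate λ = 3.4 + 1.2 = 4.6 per hour.
Over the interval, μ = 4.6 × 2 = 9.2 (2 hours).
P(N ≥ 10) = 1 − P(N ≤ 9) ≈ 0.4389.

0.4389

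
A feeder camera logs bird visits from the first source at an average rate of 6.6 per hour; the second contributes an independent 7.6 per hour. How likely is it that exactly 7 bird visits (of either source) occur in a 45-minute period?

0.0731

Independent Poisson processes superpose: combined rate λ = 6.6 + 7.6 = 14.2 per hour.
Over the interval, μ = 14.2 × 0.75 = 10.65 (a 45-minute period = 0.75 hours).
P(N = 7) = e^(−10.65) · 10.65^7/7! ≈ 0.0731.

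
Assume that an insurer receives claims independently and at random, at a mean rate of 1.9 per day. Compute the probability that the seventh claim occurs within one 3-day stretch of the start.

Over the interval, μ = 1.9 × 3 = 5.7 (a 3-day stretch = 3 days).
The seventh arrival falls in the interval iff at least 7 events occur there: P(S_7 ≤ t) = P(N ≥ 7) = 1 − P(N ≤ 6) ≈ 0.3456.

0.3456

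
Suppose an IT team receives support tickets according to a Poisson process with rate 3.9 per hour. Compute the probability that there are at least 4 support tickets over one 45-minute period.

0.3360

Over the interval, μ = 3.9 × 0.75 = 2.925 (a 45-minute period = 0.75 hours).
P(N ≥ 4) = 1 − P(N ≤ 3) = 1 − Σ_{j=0}^{3} e^(−μ) μ^j/j! ≈ 0.3360.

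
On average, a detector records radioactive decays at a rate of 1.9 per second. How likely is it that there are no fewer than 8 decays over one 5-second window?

0.7313

Over the interval, μ = 1.9 × 5 = 9.5 (a 5-second window = 5 seconds).
P(N ≥ 8) = 1 − P(N ≤ 7) = 1 − Σ_{j=0}^{7} e^(−μ) μ^j/j! ≈ 0.7313.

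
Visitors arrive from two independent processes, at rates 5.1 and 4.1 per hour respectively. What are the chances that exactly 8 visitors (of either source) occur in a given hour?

Independent Poisson processes superpose: combined rate λ = 5.1 + 4.1 = 9.2 per hour.
So μ = 9.2.
P(N = 8) = e^(−9.2) · 9.2^8/8! ≈ 0.1286.

0.1286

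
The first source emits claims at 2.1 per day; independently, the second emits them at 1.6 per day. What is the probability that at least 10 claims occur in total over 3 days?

0.6702

Independent Poisson processes superpose: combined rate λ = 2.1 + 1.6 = 3.7 per day.
Over the interval, μ = 3.7 × 3 = 11.1 (3 days).
P(N ≥ 10) = 1 − P(N ≤ 9) ≈ 0.6702.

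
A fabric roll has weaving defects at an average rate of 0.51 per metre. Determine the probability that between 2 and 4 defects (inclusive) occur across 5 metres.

Over the interval, μ = 0.51 × 5 = 2.55 (5 metres).
P(2 ≤ N ≤ 4) = Σ_{j=2}^{4} e^(−2.55) · 2.55^j/j! ≈ 0.6072.

0.6072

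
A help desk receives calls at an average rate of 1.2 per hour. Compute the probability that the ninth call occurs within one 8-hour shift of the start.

Over the interval, μ = 1.2 × 8 = 9.6 (an 8-hour shift = 8 hours).
The ninth arrival falls in the interval iff at least 9 events occur there: P(S_9 ≤ t) = P(N ≥ 9) = 1 − P(N ≤ 8) ≈ 0.6204.

0.6204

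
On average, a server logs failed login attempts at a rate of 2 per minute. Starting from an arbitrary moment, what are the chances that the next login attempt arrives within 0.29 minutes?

Inter-arrival times are exponential with rate λ = 2 per minute.
P(T ≤ 0.29) = 1 − e^(−λt) = 1 − e^(−2 × 0.29) = 1 − e^(−0.58) ≈ 0.4401.

0.4401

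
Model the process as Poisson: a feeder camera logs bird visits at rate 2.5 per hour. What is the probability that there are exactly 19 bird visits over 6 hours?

0.0557

Over the interval, μ = 2.5 × 6 = 15 (6 hours).
P(N = 19) = e^(−μ) μ^19/19! = e^(−15) · 15^19/121645100408832000 ≈ 0.0557.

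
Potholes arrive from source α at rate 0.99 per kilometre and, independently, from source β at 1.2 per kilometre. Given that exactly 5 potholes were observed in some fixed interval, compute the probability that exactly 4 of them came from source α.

Given the total, each event is independently from source α with probability p = λ_α/(λ_α+λ_β) = 0.99/2.19 ≈ 0.4521.
So K ~ Binomial(5, 0.99/2.19): P(K = 4) = C(5,4) · (0.99/2.19)^4 · (1.2/2.19)^1 ≈ 0.1144.

0.1144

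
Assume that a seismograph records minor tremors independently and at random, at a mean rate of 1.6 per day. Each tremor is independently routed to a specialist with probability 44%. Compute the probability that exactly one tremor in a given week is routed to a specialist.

0.0357

Thinning: the tremors that are routed to a specialist themselves form a Poisson process with rate 0.44 × 1.6 = 0.704 per day.
Over the interval, μ = 0.704 × 7 = 4.928 (a week = 7 days).
P(N = 1) = e^(−4.928) · 4.928^1/1! ≈ 0.0357.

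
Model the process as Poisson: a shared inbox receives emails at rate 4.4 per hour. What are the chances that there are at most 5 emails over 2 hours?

0.1284

Over the interval, μ = 4.4 × 2 = 8.8 (2 hours).
P(N ≤ 5) = Σ_{j=0}^{5} e^(−μ) μ^j/j! ≈ 0.1284.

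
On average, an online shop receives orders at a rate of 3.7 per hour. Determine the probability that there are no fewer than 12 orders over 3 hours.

0.4327

Over the interval, μ = 3.7 × 3 = 11.1 (3 hours).
P(N ≥ 12) = 1 − P(N ≤ 11) = 1 − Σ_{j=0}^{11} e^(−μ) μ^j/j! ≈ 0.4327.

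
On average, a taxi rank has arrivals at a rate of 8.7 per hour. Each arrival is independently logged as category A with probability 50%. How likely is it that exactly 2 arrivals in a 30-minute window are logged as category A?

Thinning: the arrivals that are logged as category A themselves form a Poisson process with rate 0.5 × 8.7 = 4.35 per hour.
Over the interval, μ = 4.35 × 0.5 = 2.175 (a 30-minute window = 0.5 hours).
P(N = 2) = e^(−2.175) · 2.175^2/2! ≈ 0.2687.

0.2687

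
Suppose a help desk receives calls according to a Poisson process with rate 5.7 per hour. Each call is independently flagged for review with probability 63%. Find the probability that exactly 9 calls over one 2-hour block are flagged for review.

Thinning: the calls that are flagged for review themselves form a Poisson process with rate 0.63 × 5.7 = 3.591 per hour.
Over the interval, μ = 3.591 × 2 = 7.182 (a 2-hour block = 2 hours).
P(N = 9) = e^(−7.182) · 7.182^9/9! ≈ 0.1065.

0.1065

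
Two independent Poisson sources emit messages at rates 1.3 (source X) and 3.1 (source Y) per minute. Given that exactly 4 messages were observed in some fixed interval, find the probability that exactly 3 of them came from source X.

0.0727

Given the total, each event is independently from source X with probability p = λ_X/(λ_X+λ_Y) = 1.3/4.4 ≈ 0.2955.
So K ~ Binomial(4, 1.3/4.4): P(K = 3) = C(4,3) · (1.3/4.4)^3 · (3.1/4.4)^1 ≈ 0.0727.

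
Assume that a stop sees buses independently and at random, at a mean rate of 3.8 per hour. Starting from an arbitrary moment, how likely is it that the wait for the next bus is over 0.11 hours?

0.6584

The wait for the next event is exponential with rate λ = 3.8 per hour.
P(T > 0.11) = e^(−λt) = e^(−3.8 × 0.11) = e^(−0.418) ≈ 0.6584.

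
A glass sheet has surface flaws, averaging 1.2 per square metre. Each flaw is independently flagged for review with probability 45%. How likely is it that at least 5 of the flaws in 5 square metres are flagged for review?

Thinning: the flaws that are flagged for review themselves form a Poisson process with rate 0.45 × 1.2 = 0.54 per square metre.
Over the interval, μ = 0.54 × 5 = 2.7 (5 square metres).
P(N ≥ 5) = 1 − P(N ≤ 4) ≈ 0.1371.

0.1371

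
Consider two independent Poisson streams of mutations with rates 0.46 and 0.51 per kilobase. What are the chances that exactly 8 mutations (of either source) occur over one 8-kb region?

0.1391

Independent Poisson processes superpose: combined rate λ = 0.46 + 0.51 = 0.97 per kilobase.
Over the interval, μ = 0.97 × 8 = 7.76 (an 8-kb region = 8 kilobases).
P(N = 8) = e^(−7.76) · 7.76^8/8! ≈ 0.1391.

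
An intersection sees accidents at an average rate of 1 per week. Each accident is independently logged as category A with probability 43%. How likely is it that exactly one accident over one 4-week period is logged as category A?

0.3080

Thinning: the accidents that are logged as category A themselves form a Poisson process with rate 0.43 × 1 = 0.43 per week.
Over the interval, μ = 0.43 × 4 = 1.72 (a 4-week period = 4 weeks).
P(N = 1) = e^(−1.72) · 1.72^1/1! ≈ 0.3080.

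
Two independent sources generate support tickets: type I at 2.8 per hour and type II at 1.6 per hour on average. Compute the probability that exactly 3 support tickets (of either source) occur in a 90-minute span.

0.0652

Independent Poisson processes superpose: combined rate λ = 2.8 + 1.6 = 4.4 per hour.
Over the interval, μ = 4.4 × 1.5 = 6.6 (a 90-minute span = 1.5 hours).
P(N = 3) = e^(−6.6) · 6.6^3/3! ≈ 0.0652.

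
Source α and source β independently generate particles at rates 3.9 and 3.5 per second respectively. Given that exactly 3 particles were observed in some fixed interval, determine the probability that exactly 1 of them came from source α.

0.3537

Given the total, each event is independently from source α with probability p = λ_α/(λ_α+λ_β) = 3.9/7.4 ≈ 0.5270.
So K ~ Binomial(3, 3.9/7.4): P(K = 1) = C(3,1) · (3.9/7.4)^1 · (3.5/7.4)^2 ≈ 0.3537.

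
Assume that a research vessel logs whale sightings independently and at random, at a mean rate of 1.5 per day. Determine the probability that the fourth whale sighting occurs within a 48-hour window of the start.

Over the interval, μ = 1.5 × 2 = 3 (a 48-hour window = 2 days).
The fourth arrival falls in the interval iff at least 4 events occur there: P(S_4 ≤ t) = P(N ≥ 4) = 1 − P(N ≤ 3) ≈ 0.3528.

0.3528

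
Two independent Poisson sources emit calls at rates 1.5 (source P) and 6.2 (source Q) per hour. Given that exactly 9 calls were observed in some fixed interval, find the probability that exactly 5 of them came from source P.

0.0149

Given the total, each event is independently from source P with probability p = λ_P/(λ_P+λ_Q) = 1.5/7.7 ≈ 0.1948.
So K ~ Binomial(9, 1.5/7.7): P(K = 5) = C(9,5) · (1.5/7.7)^5 · (6.2/7.7)^4 ≈ 0.0149.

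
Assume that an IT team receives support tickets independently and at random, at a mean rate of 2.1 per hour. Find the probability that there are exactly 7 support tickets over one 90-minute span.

0.0262

Over the interval, μ = 2.1 × 1.5 = 3.15 (a 90-minute span = 1.5 hours).
P(N = 7) = e^(−μ) μ^7/7! = e^(−3.15) · 3.15^7/5040 ≈ 0.0262.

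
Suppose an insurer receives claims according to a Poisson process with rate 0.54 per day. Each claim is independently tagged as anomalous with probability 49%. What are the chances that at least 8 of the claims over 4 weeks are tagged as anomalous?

Thinning: the claims that are tagged as anomalous themselves form a Poisson process with rate 0.49 × 0.54 = 0.2646 per day.
Over the interval, μ = 0.2646 × 28 = 7.4088 (4 weeks = 28 days).
P(N ≥ 8) = 1 − P(N ≤ 7) ≈ 0.4620.

0.4620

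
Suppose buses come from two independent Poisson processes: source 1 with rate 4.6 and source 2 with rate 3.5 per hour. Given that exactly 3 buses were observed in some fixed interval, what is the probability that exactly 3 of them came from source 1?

0.1832

Given the total, each event is independently from source 1 with probability p = λ_1/(λ_1+λ_2) = 4.6/8.1 ≈ 0.5679.
So K ~ Binomial(3, 4.6/8.1): P(K = 3) = C(3,3) · (4.6/8.1)^3 · (3.5/8.1)^0 ≈ 0.1832.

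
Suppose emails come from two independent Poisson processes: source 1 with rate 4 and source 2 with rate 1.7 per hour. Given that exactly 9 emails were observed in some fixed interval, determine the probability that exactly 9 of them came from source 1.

Given the total, each event is independently from source 1 with probability p = λ_1/(λ_1+λ_2) = 4/5.7 ≈ 0.7018.
So K ~ Binomial(9, 4/5.7): P(K = 9) = C(9,9) · (4/5.7)^9 · (1.7/5.7)^0 ≈ 0.0413.

0.0413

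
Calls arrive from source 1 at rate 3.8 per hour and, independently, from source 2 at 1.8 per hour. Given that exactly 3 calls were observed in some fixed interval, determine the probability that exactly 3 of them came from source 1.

Given the total, each event is independently from source 1 with probability p = λ_1/(λ_1+λ_2) = 3.8/5.6 ≈ 0.6786.
So K ~ Binomial(3, 3.8/5.6): P(K = 3) = C(3,3) · (3.8/5.6)^3 · (1.8/5.6)^0 ≈ 0.3125.

0.3125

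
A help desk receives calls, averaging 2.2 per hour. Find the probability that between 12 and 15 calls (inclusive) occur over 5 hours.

Over the interval, μ = 2.2 × 5 = 11 (5 hours).
P(12 ≤ N ≤ 15) = Σ_{j=12}^{15} e^(−11) · 11^j/j! ≈ 0.3281.

0.3281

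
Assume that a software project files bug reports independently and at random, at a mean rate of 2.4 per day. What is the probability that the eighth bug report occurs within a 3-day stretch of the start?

0.4311

Over the interval, μ = 2.4 × 3 = 7.2 (a 3-day stretch = 3 days).
The eighth arrival falls in the interval iff at least 8 events occur there: P(S_8 ≤ t) = P(N ≥ 8) = 1 − P(N ≤ 7) ≈ 0.4311.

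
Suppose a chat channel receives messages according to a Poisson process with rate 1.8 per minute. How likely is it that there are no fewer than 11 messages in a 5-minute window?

0.2940

Over the interval, μ = 1.8 × 5 = 9 (a 5-minute window = 5 minutes).
P(N ≥ 11) = 1 − P(N ≤ 10) = 1 − Σ_{j=0}^{10} e^(−μ) μ^j/j! ≈ 0.2940.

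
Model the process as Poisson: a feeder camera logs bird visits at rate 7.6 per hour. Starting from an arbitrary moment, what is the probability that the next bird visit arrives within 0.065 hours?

0.3898

Inter-arrival times are exponential with rate λ = 7.6 per hour.
P(T ≤ 0.065) = 1 − e^(−λt) = 1 − e^(−7.6 × 0.065) = 1 − e^(−0.494) ≈ 0.3898.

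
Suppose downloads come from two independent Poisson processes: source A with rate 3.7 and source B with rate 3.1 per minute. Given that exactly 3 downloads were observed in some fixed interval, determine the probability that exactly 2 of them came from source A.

0.4049

Given the total, each event is independently from source A with probability p = λ_A/(λ_A+λ_B) = 3.7/6.8 ≈ 0.5441.
So K ~ Binomial(3, 3.7/6.8): P(K = 2) = C(3,2) · (3.7/6.8)^2 · (3.1/6.8)^1 ≈ 0.4049.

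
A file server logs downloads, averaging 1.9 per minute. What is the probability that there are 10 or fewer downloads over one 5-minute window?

Over the interval, μ = 1.9 × 5 = 9.5 (a 5-minute window = 5 minutes).
P(N ≤ 10) = Σ_{j=0}^{10} e^(−μ) μ^j/j! ≈ 0.6453.

0.6453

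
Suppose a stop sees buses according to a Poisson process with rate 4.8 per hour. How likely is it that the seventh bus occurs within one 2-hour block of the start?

Over the interval, μ = 4.8 × 2 = 9.6 (a 2-hour block = 2 hours).
The seventh arrival falls in the interval iff at least 7 events occur there: P(S_7 ≤ t) = P(N ≥ 7) = 1 − P(N ≤ 6) ≈ 0.8426.

0.8426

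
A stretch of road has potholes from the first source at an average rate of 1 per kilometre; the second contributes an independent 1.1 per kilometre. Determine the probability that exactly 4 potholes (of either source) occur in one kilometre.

0.0992

Independent Poisson processes superpose: combined rate λ = 1 + 1.1 = 2.1 per kilometre.
So μ = 2.1.
P(N = 4) = e^(−2.1) · 2.1^4/4! ≈ 0.0992.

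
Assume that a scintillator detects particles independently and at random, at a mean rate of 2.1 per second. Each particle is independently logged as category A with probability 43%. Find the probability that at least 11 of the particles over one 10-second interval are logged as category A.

Thinning: the particles that are logged as category A themselves form a Poisson process with rate 0.43 × 2.1 = 0.903 per second.
Over the interval, μ = 0.903 × 10 = 9.03 (a 10-second interval = 10 seconds).
P(N ≥ 11) = 1 − P(N ≤ 10) ≈ 0.2976.

0.2976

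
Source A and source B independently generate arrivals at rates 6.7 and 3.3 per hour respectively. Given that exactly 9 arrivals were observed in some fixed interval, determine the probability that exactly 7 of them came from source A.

0.2376

Given the total, each event is independently from source A with probability p = λ_A/(λ_A+λ_B) = 6.7/10 = 0.6700.
So K ~ Binomial(9, 6.7/10): P(K = 7) = C(9,7) · (6.7/10)^7 · (3.3/10)^2 ≈ 0.2376.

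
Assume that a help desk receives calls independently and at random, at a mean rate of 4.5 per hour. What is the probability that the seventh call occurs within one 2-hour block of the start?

0.7932

Over the interval, μ = 4.5 × 2 = 9 (a 2-hour block = 2 hours).
The seventh arrival falls in the interval iff at least 7 events occur there: P(S_7 ≤ t) = P(N ≥ 7) = 1 − P(N ≤ 6) ≈ 0.7932.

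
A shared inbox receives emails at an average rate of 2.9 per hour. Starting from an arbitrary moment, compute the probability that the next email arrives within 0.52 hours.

0.7786

Inter-arrival times are exponential with rate λ = 2.9 per hour.
P(T ≤ 0.52) = 1 − e^(−λt) = 1 − e^(−2.9 × 0.52) = 1 − e^(−1.508) ≈ 0.7786.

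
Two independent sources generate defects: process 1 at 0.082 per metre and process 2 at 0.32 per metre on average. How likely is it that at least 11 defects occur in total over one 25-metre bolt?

0.4232

Independent Poisson processes superpose: combined rate λ = 0.082 + 0.32 = 0.402 per metre.
Over the interval, μ = 0.402 × 25 = 10.05 (a 25-metre bolt = 25 metres).
P(N ≥ 11) = 1 − P(N ≤ 10) ≈ 0.4232.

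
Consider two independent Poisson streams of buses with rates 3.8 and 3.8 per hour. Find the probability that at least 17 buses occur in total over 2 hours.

0.3552

Independent Poisson processes superpose: combined rate λ = 3.8 + 3.8 = 7.6 per hour.
Over the interval, μ = 7.6 × 2 = 15.2 (2 hours).
P(N ≥ 17) = 1 − P(N ≤ 16) ≈ 0.3552.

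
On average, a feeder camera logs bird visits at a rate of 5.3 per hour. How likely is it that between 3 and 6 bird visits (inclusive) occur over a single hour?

With mean μ = 5.3 per hour,
P(3 ≤ N ≤ 6) = Σ_{j=3}^{6} e^(−5.3) · 5.3^j/j! ≈ 0.6156.

0.6156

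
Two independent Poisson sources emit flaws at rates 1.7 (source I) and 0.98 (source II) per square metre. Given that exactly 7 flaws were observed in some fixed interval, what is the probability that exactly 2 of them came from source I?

0.0552

Given the total, each event is independently from source I with probability p = λ_I/(λ_I+λ_II) = 1.7/2.68 ≈ 0.6343.
So K ~ Binomial(7, 1.7/2.68): P(K = 2) = C(7,2) · (1.7/2.68)^2 · (0.98/2.68)^5 ≈ 0.0552.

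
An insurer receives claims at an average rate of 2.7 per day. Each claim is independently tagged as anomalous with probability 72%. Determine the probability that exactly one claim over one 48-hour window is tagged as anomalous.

0.0797

Thinning: the claims that are tagged as anomalous themselves form a Poisson process with rate 0.72 × 2.7 = 1.944 per day.
Over the interval, μ = 1.944 × 2 = 3.888 (a 48-hour window = 2 days).
P(N = 1) = e^(−3.888) · 3.888^1/1! ≈ 0.0797.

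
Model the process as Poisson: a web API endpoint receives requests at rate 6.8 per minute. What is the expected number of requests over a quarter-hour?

E[N] = λt = 6.8 × 15 = 102 (a quarter-hour = 15 minutes).

102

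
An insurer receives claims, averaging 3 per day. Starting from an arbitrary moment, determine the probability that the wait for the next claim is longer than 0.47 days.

0.2441

The wait for the next event is exponential with rate λ = 3 per day.
P(T > 0.47) = e^(−λt) = e^(−3 × 0.47) = e^(−1.41) ≈ 0.2441.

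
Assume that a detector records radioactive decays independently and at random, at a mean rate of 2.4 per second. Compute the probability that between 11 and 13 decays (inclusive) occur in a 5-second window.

0.3343

Over the interval, μ = 2.4 × 5 = 12 (a 5-second window = 5 seconds).
P(11 ≤ N ≤ 13) = Σ_{j=11}^{13} e^(−12) · 12^j/j! ≈ 0.3343.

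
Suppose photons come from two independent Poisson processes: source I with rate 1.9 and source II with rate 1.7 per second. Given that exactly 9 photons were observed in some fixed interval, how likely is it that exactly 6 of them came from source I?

0.1912

Given the total, each event is independently from source I with probability p = λ_I/(λ_I+λ_II) = 1.9/3.6 ≈ 0.5278.
So K ~ Binomial(9, 1.9/3.6): P(K = 6) = C(9,6) · (1.9/3.6)^6 · (1.7/3.6)^3 ≈ 0.1912.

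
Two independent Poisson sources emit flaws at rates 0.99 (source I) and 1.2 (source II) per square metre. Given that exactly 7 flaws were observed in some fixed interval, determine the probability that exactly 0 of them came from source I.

Given the total, each event is independently from source I with probability p = λ_I/(λ_I+λ_II) = 0.99/2.19 ≈ 0.4521.
So K ~ Binomial(7, 0.99/2.19): P(K = 0) = C(7,0) · (0.99/2.19)^0 · (1.2/2.19)^7 ≈ 0.0148.

0.0148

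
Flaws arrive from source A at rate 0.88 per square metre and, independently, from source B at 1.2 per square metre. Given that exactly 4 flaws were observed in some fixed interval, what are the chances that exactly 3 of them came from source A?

0.1748

Given the total, each event is independently from source A with probability p = λ_A/(λ_A+λ_B) = 0.88/2.08 ≈ 0.4231.
So K ~ Binomial(4, 0.88/2.08): P(K = 3) = C(4,3) · (0.88/2.08)^3 · (1.2/2.08)^1 ≈ 0.1748.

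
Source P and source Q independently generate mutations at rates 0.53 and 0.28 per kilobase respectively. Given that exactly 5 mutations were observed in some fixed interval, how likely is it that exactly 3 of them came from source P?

0.3347

Given the total, each event is independently from source P with probability p = λ_P/(λ_P+λ_Q) = 0.53/0.81 ≈ 0.6543.
So K ~ Binomial(5, 0.53/0.81): P(K = 3) = C(5,3) · (0.53/0.81)^3 · (0.28/0.81)^2 ≈ 0.3347.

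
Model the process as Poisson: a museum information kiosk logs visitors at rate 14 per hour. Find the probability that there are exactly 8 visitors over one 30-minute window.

0.1304

Over the interval, μ = 14 × 0.5 = 7 (a 30-minute window = 0.5 hours).
P(N = 8) = e^(−μ) μ^8/8! = e^(−7) · 7^8/40320 ≈ 0.1304.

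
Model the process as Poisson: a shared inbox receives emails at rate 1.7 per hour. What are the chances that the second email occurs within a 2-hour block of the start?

0.8532

Over the interval, μ = 1.7 × 2 = 3.4 (a 2-hour block = 2 hours).
The second arrival falls in the interval iff at least 2 events occur there: P(S_2 ≤ t) = P(N ≥ 2) = 1 − P(N ≤ 1) ≈ 0.8532.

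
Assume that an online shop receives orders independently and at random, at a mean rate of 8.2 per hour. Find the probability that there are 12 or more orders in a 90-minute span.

0.5722

Over the interval, μ = 8.2 × 1.5 = 12.3 (a 90-minute span = 1.5 hours).
P(N ≥ 12) = 1 − P(N ≤ 11) = 1 − Σ_{j=0}^{11} e^(−μ) μ^j/j! ≈ 0.5722.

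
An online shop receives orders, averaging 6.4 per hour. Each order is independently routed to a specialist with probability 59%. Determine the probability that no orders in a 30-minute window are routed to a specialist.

Thinning: the orders that are routed to a specialist themselves form a Poisson process with rate 0.59 × 6.4 = 3.776 per hour.
Over the interval, μ = 3.776 × 0.5 = 1.888 (a 30-minute window = 0.5 hours).
P(N = 0) = e^(−1.888) · 1.888^0/0! ≈ 0.1514.

0.1514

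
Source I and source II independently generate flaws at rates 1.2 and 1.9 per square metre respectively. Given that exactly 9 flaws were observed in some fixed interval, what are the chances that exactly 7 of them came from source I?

0.0176

Given the total, each event is independently from source I with probability p = λ_I/(λ_I+λ_II) = 1.2/3.1 ≈ 0.3871.
So K ~ Binomial(9, 1.2/3.1): P(K = 7) = C(9,7) · (1.2/3.1)^7 · (1.9/3.1)^2 ≈ 0.0176.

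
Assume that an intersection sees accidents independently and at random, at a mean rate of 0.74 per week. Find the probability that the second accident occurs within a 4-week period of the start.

Over the interval, μ = 0.74 × 4 = 2.96 (a 4-week period = 4 weeks).
The second arrival falls in the interval iff at least 2 events occur there: P(S_2 ≤ t) = P(N ≥ 2) = 1 − P(N ≤ 1) ≈ 0.7948.

0.7948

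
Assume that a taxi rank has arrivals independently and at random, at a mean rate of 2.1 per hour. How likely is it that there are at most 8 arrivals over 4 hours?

Over the interval, μ = 2.1 × 4 = 8.4 (4 hours).
P(N ≤ 8) = Σ_{j=0}^{8} e^(−μ) μ^j/j! ≈ 0.5369.

0.5369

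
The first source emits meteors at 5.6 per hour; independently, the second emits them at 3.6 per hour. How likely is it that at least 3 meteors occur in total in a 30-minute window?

Independent Poisson processes superpose: combined rate λ = 5.6 + 3.6 = 9.2 per hour.
Over the interval, μ = 9.2 × 0.5 = 4.6 (a 30-minute window = 0.5 hours).
P(N ≥ 3) = 1 − P(N ≤ 2) ≈ 0.8374.

0.8374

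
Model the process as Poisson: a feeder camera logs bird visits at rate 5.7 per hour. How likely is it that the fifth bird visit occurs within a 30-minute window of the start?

Over the interval, μ = 5.7 × 0.5 = 2.85 (a 30-minute window = 0.5 hours).
The fifth arrival falls in the interval iff at least 5 events occur there: P(S_5 ≤ t) = P(N ≥ 5) = 1 − P(N ≤ 4) ≈ 0.1602.

0.1602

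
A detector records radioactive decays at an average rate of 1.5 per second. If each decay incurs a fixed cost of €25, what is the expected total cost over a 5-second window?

E[N] = 1.5 × 5 = 7.5 (a 5-second window = 5 seconds); E[cost] = 7.5 × €25 = €187.5.

€187.5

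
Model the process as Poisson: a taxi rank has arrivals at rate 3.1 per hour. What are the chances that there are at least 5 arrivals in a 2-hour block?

Over the interval, μ = 3.1 × 2 = 6.2 (a 2-hour block = 2 hours).
P(N ≥ 5) = 1 − P(N ≤ 4) = 1 − Σ_{j=0}^{4} e^(−μ) μ^j/j! ≈ 0.7408.

0.7408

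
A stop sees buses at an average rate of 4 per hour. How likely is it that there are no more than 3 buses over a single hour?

0.4335

With mean μ = 4 per hour,
P(N ≤ 3) = Σ_{j=0}^{3} e^(−μ) μ^j/j! ≈ 0.4335.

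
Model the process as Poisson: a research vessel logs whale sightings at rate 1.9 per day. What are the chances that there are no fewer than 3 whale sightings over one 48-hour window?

0.7311

Over the interval, μ = 1.9 × 2 = 3.8 (a 48-hour window = 2 days).
P(N ≥ 3) = 1 − P(N ≤ 2) = 1 − Σ_{j=0}^{2} e^(−μ) μ^j/j! ≈ 0.7311.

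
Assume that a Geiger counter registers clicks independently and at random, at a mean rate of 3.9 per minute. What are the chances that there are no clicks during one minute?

0.0202

With mean μ = 3.9 per minute,
P(N = 0) = e^(−μ) μ^0/0! = e^(−3.9) · 3.9^0/1 ≈ 0.0202.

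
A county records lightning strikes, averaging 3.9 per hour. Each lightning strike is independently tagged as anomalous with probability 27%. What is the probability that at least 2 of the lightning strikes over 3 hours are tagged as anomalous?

Thinning: the lightning strikes that are tagged as anomalous themselves form a Poisson process with rate 0.27 × 3.9 = 1.053 per hour.
Over the interval, μ = 1.053 × 3 = 3.159 (3 hours).
P(N ≥ 2) = 1 − P(N ≤ 1) ≈ 0.8234.

0.8234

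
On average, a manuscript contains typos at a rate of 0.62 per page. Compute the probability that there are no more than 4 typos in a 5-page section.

0.7982

Over the interval, μ = 0.62 × 5 = 3.1 (a 5-page section = 5 pages).
P(N ≤ 4) = Σ_{j=0}^{4} e^(−μ) μ^j/j! ≈ 0.7982.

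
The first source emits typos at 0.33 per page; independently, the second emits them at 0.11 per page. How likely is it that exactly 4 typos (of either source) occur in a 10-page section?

Independent Poisson processes superpose: combined rate λ = 0.33 + 0.11 = 0.44 per page.
Over the interval, μ = 0.44 × 10 = 4.4 (a 10-page section = 10 pages).
P(N = 4) = e^(−4.4) · 4.4^4/4! ≈ 0.1917.

0.1917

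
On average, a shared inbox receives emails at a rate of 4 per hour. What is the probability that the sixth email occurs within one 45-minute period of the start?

0.0839

Over the interval, μ = 4 × 0.75 = 3 (a 45-minute period = 0.75 hours).
The sixth arrival falls in the interval iff at least 6 events occur there: P(S_6 ≤ t) = P(N ≥ 6) = 1 − P(N ≤ 5) ≈ 0.0839.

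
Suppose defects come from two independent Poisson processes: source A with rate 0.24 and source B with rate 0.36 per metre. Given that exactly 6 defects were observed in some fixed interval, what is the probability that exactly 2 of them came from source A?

0.3110

Given the total, each event is independently from source A with probability p = λ_A/(λ_A+λ_B) = 0.24/0.6 = 0.4000.
So K ~ Binomial(6, 0.24/0.6): P(K = 2) = C(6,2) · (0.24/0.6)^2 · (0.36/0.6)^4 ≈ 0.3110.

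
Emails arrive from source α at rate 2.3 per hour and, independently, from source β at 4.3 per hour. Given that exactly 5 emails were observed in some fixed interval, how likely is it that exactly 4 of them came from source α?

0.0480

Given the total, each event is independently from source α with probability p = λ_α/(λ_α+λ_β) = 2.3/6.6 ≈ 0.3485.
So K ~ Binomial(5, 2.3/6.6): P(K = 4) = C(5,4) · (2.3/6.6)^4 · (4.3/6.6)^1 ≈ 0.0480.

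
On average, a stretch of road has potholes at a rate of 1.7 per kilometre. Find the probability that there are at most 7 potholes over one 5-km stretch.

Over the interval, μ = 1.7 × 5 = 8.5 (a 5-km stretch = 5 kilometres).
P(N ≤ 7) = Σ_{j=0}^{7} e^(−μ) μ^j/j! ≈ 0.3856.

0.3856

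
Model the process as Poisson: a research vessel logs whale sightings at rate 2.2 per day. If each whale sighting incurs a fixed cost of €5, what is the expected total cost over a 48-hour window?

€22

E[N] = 2.2 × 2 = 4.4 (a 48-hour window = 2 days); E[cost] = 4.4 × €5 = €22.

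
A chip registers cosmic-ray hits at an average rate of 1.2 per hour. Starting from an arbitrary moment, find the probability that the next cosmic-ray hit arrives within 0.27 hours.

Inter-arrival times are exponential with rate λ = 1.2 per hour.
P(T ≤ 0.27) = 1 − e^(−λt) = 1 − e^(−1.2 × 0.27) = 1 − e^(−0.324) ≈ 0.2767.

0.2767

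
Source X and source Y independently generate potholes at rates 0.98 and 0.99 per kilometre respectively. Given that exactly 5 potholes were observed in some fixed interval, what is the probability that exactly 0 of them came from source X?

0.0321

Given the total, each event is independently from source X with probability p = λ_X/(λ_X+λ_Y) = 0.98/1.97 ≈ 0.4975.
So K ~ Binomial(5, 0.98/1.97): P(K = 0) = C(5,0) · (0.98/1.97)^0 · (0.99/1.97)^5 ≈ 0.0321.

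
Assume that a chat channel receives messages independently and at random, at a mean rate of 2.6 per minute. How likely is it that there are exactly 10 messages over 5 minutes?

0.0859

Over the interval, μ = 2.6 × 5 = 13 (5 minutes).
P(N = 10) = e^(−μ) μ^10/10! = e^(−13) · 13^10/3628800 ≈ 0.0859.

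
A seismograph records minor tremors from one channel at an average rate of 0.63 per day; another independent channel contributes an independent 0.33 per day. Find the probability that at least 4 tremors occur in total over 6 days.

Independent Poisson processes superpose: combined rate λ = 0.63 + 0.33 = 0.96 per day.
Over the interval, μ = 0.96 × 6 = 5.76 (6 days).
P(N ≥ 4) = 1 − P(N ≤ 3) ≈ 0.8261.

0.8261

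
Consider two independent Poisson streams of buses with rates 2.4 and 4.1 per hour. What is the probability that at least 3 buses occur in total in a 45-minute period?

Independent Poisson processes superpose: combined rate λ = 2.4 + 4.1 = 6.5 per hour.
Over the interval, μ = 6.5 × 0.75 = 4.875 (a 45-minute period = 0.75 hours).
P(N ≥ 3) = 1 − P(N ≤ 2) ≈ 0.8644.

0.8644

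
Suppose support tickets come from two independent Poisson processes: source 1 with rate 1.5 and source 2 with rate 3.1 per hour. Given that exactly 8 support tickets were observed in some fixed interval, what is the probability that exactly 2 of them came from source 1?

0.2789

Given the total, each event is independently from source 1 with probability p = λ_1/(λ_1+λ_2) = 1.5/4.6 ≈ 0.3261.
So K ~ Binomial(8, 1.5/4.6): P(K = 2) = C(8,2) · (1.5/4.6)^2 · (3.1/4.6)^6 ≈ 0.2789.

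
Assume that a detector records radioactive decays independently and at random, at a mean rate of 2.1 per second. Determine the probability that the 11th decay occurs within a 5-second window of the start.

Over the interval, μ = 2.1 × 5 = 10.5 (a 5-second window = 5 seconds).
The 11th arrival falls in the interval iff at least 11 events occur there: P(S_11 ≤ t) = P(N ≥ 11) = 1 − P(N ≤ 10) ≈ 0.4793.

0.4793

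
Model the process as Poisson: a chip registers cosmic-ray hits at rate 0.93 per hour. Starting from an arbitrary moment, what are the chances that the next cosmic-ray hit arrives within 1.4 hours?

0.7280

Inter-arrival times are exponential with rate λ = 0.93 per hour.
P(T ≤ 1.4) = 1 − e^(−λt) = 1 − e^(−0.93 × 1.4) = 1 − e^(−1.302) ≈ 0.7280.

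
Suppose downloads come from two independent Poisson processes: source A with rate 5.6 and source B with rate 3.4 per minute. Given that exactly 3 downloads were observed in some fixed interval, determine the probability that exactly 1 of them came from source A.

Given the total, each event is independently from source A with probability p = λ_A/(λ_A+λ_B) = 5.6/9 ≈ 0.6222.
So K ~ Binomial(3, 5.6/9): P(K = 1) = C(3,1) · (5.6/9)^1 · (3.4/9)^2 ≈ 0.2664.

0.2664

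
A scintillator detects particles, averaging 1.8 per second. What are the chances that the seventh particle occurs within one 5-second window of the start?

0.7932

Over the interval, μ = 1.8 × 5 = 9 (a 5-second window = 5 seconds).
The seventh arrival falls in the interval iff at least 7 events occur there: P(S_7 ≤ t) = P(N ≥ 7) = 1 − P(N ≤ 6) ≈ 0.7932.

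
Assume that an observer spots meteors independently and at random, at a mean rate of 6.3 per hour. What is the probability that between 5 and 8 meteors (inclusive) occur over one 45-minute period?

0.4584

Over the interval, μ = 6.3 × 0.75 = 4.725 (a 45-minute period = 0.75 hours).
P(5 ≤ N ≤ 8) = Σ_{j=5}^{8} e^(−4.725) · 4.725^j/j! ≈ 0.4584.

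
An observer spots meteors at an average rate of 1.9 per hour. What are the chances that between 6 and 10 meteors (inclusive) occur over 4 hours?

0.6228

Over the interval, μ = 1.9 × 4 = 7.6 (4 hours).
P(6 ≤ N ≤ 10) = Σ_{j=6}^{10} e^(−7.6) · 7.6^j/j! ≈ 0.6228.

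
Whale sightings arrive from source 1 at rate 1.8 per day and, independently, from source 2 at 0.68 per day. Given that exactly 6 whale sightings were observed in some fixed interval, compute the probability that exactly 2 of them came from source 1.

Given the total, each event is independently from source 1 with probability p = λ_1/(λ_1+λ_2) = 1.8/2.48 ≈ 0.7258.
So K ~ Binomial(6, 1.8/2.48): P(K = 2) = C(6,2) · (1.8/2.48)^2 · (0.68/2.48)^4 ≈ 0.0447.

0.0447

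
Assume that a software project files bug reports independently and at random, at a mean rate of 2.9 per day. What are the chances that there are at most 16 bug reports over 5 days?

Over the interval, μ = 2.9 × 5 = 14.5 (5 days).
P(N ≤ 16) = Σ_{j=0}^{16} e^(−μ) μ^j/j! ≈ 0.7112.

0.7112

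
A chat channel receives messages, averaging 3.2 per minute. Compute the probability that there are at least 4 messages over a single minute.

With mean μ = 3.2 per minute,
P(N ≥ 4) = 1 − P(N ≤ 3) = 1 − Σ_{j=0}^{3} e^(−μ) μ^j/j! ≈ 0.3975.

0.3975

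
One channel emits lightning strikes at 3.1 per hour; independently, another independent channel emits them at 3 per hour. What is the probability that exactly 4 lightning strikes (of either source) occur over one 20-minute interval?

Independent Poisson processes superpose: combined rate λ = 3.1 + 3 = 6.1 per hour.
Over the interval, μ = 6.1 × 1/3 ≈ 2.03333 (a 20-minute interval = 1/3 hours).
P(N = 4) = e^(−2.03333) · 2.03333^4/4! ≈ 0.0932.

0.0932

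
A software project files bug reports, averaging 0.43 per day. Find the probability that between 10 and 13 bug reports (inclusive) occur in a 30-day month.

Over the interval, μ = 0.43 × 30 = 12.9 (a 30-day month = 30 days).
P(10 ≤ N ≤ 13) = Σ_{j=10}^{13} e^(−12.9) · 12.9^j/j! ≈ 0.4115.

0.4115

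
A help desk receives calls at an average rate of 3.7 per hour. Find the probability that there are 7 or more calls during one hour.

With mean μ = 3.7 per hour,
P(N ≥ 7) = 1 − P(N ≤ 6) = 1 − Σ_{j=0}^{6} e^(−μ) μ^j/j! ≈ 0.0818.

0.0818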